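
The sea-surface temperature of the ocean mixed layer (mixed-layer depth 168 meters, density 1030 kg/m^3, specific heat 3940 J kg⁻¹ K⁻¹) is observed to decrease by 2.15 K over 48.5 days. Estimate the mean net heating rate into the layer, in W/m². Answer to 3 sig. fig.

-350

Areal heat capacity C = ρ c_p D = 1030 × 3940 × 168 = 6.82×10^8 J/(m^2 K).
Required heat per unit area: Q = C ΔT = 6.82×10^8 × -2.15 = -1.47×10^9 J/m².
Flux F = Q / Δt = -1.47×10^9 / 4.19×10^6 s = -350 W/m².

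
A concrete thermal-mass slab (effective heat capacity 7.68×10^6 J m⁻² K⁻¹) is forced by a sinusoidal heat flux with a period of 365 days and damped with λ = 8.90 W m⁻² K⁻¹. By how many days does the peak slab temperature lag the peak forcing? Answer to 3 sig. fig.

9.89 days

Areal heat capacity C = 7.68×10^6 J m⁻² K⁻¹ (given).
ω = 2π / 3.15×10^7 s = 1.99×10^-7 s⁻¹.
Phase lag φ = arctan(Cω/λ) = arctan(1.53/8.90) = 0.170 rad.
Time lag = φ / ω = 0.170 / 1.99×10^-7 = 8.55×10^5 s = 9.89 days.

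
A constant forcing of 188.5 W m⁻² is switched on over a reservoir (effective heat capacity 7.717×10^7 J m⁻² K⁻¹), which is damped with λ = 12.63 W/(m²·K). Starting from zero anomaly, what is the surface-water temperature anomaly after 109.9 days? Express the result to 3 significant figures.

11.8 K

Areal heat capacity C = 7.717×10^7 J m⁻² K⁻¹ (given).
τ = C / λ = 7.72×10^7 / 12.63 = 6.11×10^6 s.
Equilibrium anomaly ΔT_eq = F / λ = 188.5 / 12.63 = 14.9 K.
t = 109.9 days = 9.50×10^6 s, so t/τ = 1.55.
ΔT(t) = ΔT_eq (1 − e^(−t/τ)) = 14.9 × (1 − e^−1.55) = 11.8 K.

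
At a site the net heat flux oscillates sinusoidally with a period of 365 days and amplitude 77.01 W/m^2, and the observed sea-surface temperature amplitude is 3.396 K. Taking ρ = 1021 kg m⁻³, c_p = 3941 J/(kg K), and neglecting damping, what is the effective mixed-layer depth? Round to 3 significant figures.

ω = 2π / 3.15×10^7 s = 1.99×10^-7 s⁻¹.
Required C = F₀ / (A ω) = 77.01 / (3.396 × 1.99×10^-7) = 1.14×10^8 J/(m²·K).
D = C / (ρ c_p) = 1.14×10^8 / (1021 × 3941) = 28.3 m.

28.3 m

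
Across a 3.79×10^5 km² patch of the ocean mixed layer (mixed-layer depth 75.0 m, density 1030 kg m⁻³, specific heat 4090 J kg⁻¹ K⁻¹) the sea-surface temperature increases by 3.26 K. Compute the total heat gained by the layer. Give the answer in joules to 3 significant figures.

3.90×10^20 J

Areal heat capacity C = ρ c_p D = 1030 × 4090 × 75.0 = 3.16×10^8 J m⁻² K⁻¹.
Heat per unit area: q = C ΔT = 3.16×10^8 × 3.26 = 1.03×10^9 J/m².
Total heat: Q = q × A = 1.03×10^9 × (3.79×10^5 × 10⁶ m²) = 3.90×10^20 J.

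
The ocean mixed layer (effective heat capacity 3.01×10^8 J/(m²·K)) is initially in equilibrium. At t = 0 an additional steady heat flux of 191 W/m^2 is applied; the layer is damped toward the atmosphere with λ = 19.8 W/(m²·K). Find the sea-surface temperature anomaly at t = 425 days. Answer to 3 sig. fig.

Areal heat capacity C = 3.01×10^8 J/(m²·K) (given).
τ = C / λ = 3.01×10^8 / 19.8 = 1.52×10^7 s.
Equilibrium anomaly ΔT_eq = F / λ = 191 / 19.8 = 9.65 K.
t = 425 days = 3.67×10^7 s, so t/τ = 2.42.
ΔT(t) = ΔT_eq (1 − e^(−t/τ)) = 9.65 × (1 − e^−2.42) = 8.78 K.

8.78 K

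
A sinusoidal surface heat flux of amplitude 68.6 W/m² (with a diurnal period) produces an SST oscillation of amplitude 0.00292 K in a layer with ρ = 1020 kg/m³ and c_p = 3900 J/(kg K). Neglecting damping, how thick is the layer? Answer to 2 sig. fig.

ω = 2π / 86400 s = 7.27×10^-5 s⁻¹.
Required C = F₀ / (A ω) = 68.6 / (0.00292 × 7.27×10^-5) = 3.23×10^8 J/(m²·K).
D = C / (ρ c_p) = 3.23×10^8 / (1020 × 3900) = 81.2 m.

81 m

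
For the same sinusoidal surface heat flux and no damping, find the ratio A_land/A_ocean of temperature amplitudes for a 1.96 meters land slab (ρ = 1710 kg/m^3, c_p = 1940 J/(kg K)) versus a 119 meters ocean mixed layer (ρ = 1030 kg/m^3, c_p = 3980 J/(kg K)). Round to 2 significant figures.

C_ocean = 1030 × 3980 × 119 = 4.88×10^8 J/(m²·K).
C_land = 1710 × 1940 × 1.96 = 6.50×10^6 J/(m²·K).
Undamped amplitude ∝ 1/C, so A_land/A_ocean = C_ocean/C_land = 75.0.

75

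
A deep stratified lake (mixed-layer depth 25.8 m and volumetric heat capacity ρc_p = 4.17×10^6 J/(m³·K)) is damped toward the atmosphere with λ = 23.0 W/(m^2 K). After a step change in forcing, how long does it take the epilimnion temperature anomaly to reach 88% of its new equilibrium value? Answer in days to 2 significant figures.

110 days

Areal heat capacity C = ρc_p × D = 4.17×10^6 × 25.8 = 1.08×10^8 J/(m²·K).
τ = C / λ = 1.08×10^8 / 23.0 = 4.68×10^6 s.
Fraction reached: 1 − e^(−t/τ) = 0.88 ⇒ t = −τ ln(1 − 0.88) = τ × 2.12.
t = 9.92×10^6 s = 115 days.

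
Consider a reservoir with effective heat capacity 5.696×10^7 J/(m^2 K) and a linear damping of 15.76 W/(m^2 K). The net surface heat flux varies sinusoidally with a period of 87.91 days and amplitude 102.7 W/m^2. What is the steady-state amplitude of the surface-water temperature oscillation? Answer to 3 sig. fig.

Areal heat capacity C = 5.696×10^7 J/(m^2 K) (given).
Angular frequency ω = 2π / T = 2π / 7.60×10^6 s = 8.27×10^-7 s⁻¹.
√((Cω)² + λ²) = √((47.1)² + 15.76²) = 49.7 W/(m²·K).
Amplitude A = F₀ / √((Cω)²+λ²) = 102.7 / 49.7 = 2.07 K.

2.07 K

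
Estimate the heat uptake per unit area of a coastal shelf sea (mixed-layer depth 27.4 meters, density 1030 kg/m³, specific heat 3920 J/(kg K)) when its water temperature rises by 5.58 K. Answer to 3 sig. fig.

6.17×10^8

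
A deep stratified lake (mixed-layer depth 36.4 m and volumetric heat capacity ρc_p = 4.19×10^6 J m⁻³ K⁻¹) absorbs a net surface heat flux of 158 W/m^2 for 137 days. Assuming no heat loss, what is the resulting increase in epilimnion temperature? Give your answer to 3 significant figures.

12.3 K

Areal heat capacity C = ρc_p × D = 4.19×10^6 × 36.4 = 1.53×10^8 J/(m²·K).
Net heat input Q = F Δt = 158 × (137 days × 86400 s/day) = 1.87×10^9 J/m².
ΔT = Q / C = 1.87×10^9 / 1.53×10^8 = 12.3 K.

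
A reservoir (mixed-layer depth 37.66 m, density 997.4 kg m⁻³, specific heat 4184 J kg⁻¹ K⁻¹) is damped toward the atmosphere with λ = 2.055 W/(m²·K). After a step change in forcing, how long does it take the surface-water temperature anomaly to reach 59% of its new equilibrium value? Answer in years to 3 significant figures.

2.16 years

Areal heat capacity C = ρ c_p D = 997.4 × 4184 × 37.66 = 1.57×10^8 J m⁻² K⁻¹.
τ = C / λ = 1.57×10^8 / 2.055 = 7.65×10^7 s.
Fraction reached: 1 − e^(−t/τ) = 0.59 ⇒ t = −τ ln(1 − 0.59) = τ × 0.892.
t = 6.82×10^7 s = 2.16 years.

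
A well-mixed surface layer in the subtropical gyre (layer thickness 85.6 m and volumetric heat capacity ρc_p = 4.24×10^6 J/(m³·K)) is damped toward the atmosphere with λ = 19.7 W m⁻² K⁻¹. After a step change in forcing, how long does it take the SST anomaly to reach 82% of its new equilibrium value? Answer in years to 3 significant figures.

1.00 years

Areal heat capacity C = ρc_p × D = 4.24×10^6 × 85.6 = 3.63×10^8 J/(m^2 K).
τ = C / λ = 3.63×10^8 / 19.7 = 1.84×10^7 s.
Fraction reached: 1 − e^(−t/τ) = 0.82 ⇒ t = −τ ln(1 − 0.82) = τ × 1.71.
t = 3.16×10^7 s = 1.00 years.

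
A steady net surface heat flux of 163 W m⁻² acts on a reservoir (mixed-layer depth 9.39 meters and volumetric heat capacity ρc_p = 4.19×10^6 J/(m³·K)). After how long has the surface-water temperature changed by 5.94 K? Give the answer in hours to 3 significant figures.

398 hours

Areal heat capacity C = ρc_p × D = 4.19×10^6 × 9.39 = 3.93×10^7 J m⁻² K⁻¹.
Time required: Δt = C ΔT / F = 3.93×10^7 × 5.94 / 163 = 1.43×10^6 s.
In hours: 1.43×10^6 s / (3600 s/hour) = 398 hours.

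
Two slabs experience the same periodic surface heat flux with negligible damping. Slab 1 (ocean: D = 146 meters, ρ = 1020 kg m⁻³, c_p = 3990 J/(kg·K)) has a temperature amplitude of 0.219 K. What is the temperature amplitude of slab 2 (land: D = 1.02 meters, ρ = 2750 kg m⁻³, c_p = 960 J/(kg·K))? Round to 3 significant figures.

48.3 K

C_ocean = 5.94×10^8 J/(m²·K); C_land = 2.69×10^6 J/(m²·K).
A ∝ 1/C ⇒ A_land = A_ocean × C_ocean/C_land = 0.219 × 221 = 48.3 K.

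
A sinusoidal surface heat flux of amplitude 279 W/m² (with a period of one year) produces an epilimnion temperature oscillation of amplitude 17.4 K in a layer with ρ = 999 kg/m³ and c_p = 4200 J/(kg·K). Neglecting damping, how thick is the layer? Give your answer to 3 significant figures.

ω = 2π / 3.15×10^7 s = 1.99×10^-7 s⁻¹.
Required C = F₀ / (A ω) = 279 / (17.4 × 1.99×10^-7) = 8.05×10^7 J/(m²·K).
D = C / (ρ c_p) = 8.05×10^7 / (999 × 4200) = 19.2 m.

19.2 m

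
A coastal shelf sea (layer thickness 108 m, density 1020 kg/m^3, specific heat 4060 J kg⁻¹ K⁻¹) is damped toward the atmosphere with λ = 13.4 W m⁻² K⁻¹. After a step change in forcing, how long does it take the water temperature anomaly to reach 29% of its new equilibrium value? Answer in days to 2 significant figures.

130 days

Areal heat capacity C = ρ c_p D = 1020 × 4060 × 108 = 4.47×10^8 J/(m^2 K).
τ = C / λ = 4.47×10^8 / 13.4 = 3.34×10^7 s.
Fraction reached: 1 − e^(−t/τ) = 0.29 ⇒ t = −τ ln(1 − 0.29) = τ × 0.342.
t = 1.14×10^7 s = 132 days.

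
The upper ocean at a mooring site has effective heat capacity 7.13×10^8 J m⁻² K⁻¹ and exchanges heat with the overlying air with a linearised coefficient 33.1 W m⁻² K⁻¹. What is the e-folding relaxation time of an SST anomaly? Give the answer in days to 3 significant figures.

249 days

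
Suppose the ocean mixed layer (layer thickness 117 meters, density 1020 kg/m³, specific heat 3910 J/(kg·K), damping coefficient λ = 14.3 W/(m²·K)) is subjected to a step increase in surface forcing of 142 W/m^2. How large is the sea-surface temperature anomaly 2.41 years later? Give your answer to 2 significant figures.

Areal heat capacity C = ρ c_p D = 1020 × 3910 × 117 = 4.67×10^8 J/(m²·K).
τ = C / λ = 4.67×10^8 / 14.3 = 3.26×10^7 s.
Equilibrium anomaly ΔT_eq = F / λ = 142 / 14.3 = 9.93 K.
t = 2.41 years = 7.61×10^7 s, so t/τ = 2.33.
ΔT(t) = ΔT_eq (1 − e^(−t/τ)) = 9.93 × (1 − e^−2.33) = 8.96 K.

9.0 K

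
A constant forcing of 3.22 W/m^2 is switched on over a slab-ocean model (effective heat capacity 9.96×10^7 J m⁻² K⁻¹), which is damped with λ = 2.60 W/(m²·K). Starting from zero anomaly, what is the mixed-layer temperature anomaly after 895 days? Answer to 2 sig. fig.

1.1 K

Areal heat capacity C = 9.96×10^7 J m⁻² K⁻¹ (given).
τ = C / λ = 9.96×10^7 / 2.60 = 3.83×10^7 s.
Equilibrium anomaly ΔT_eq = F / λ = 3.22 / 2.60 = 1.24 K.
t = 895 days = 7.73×10^7 s, so t/τ = 2.02.
ΔT(t) = ΔT_eq (1 − e^(−t/τ)) = 1.24 × (1 − e^−2.02) = 1.07 K.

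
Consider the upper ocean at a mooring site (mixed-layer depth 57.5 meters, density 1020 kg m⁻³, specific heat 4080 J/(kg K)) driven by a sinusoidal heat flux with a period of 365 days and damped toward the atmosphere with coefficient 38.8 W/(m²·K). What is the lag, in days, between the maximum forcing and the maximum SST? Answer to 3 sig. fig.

Areal heat capacity C = ρ c_p D = 1020 × 4080 × 57.5 = 2.39×10^8 J m⁻² K⁻¹.
ω = 2π / 3.15×10^7 s = 1.99×10^-7 s⁻¹.
Phase lag φ = arctan(Cω/λ) = arctan(47.7/38.8) = 0.888 rad.
Time lag = φ / ω = 0.888 / 1.99×10^-7 = 4.46×10^6 s = 51.6 days.

51.6 days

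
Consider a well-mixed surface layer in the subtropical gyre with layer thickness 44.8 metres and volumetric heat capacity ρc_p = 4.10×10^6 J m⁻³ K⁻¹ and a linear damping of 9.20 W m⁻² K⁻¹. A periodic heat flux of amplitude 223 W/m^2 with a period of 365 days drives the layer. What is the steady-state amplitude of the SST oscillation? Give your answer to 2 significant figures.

Areal heat capacity C = ρc_p × D = 4.10×10^6 × 44.8 = 1.84×10^8 J m⁻² K⁻¹.
Angular frequency ω = 2π / T = 2π / 3.15×10^7 s = 1.99×10^-7 s⁻¹.
√((Cω)² + λ²) = √((36.6)² + 9.20²) = 37.7 W/(m²·K).
Amplitude A = F₀ / √((Cω)²+λ²) = 223 / 37.7 = 5.91 K.

5.9 K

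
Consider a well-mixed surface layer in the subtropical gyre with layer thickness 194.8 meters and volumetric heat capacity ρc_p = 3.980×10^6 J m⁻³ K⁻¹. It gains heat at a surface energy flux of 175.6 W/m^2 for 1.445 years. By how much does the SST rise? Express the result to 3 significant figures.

10.3 K

Areal heat capacity C = ρc_p × D = 3.980×10^6 × 194.8 = 7.75×10^8 J/(m²·K).
Net heat input Q = F Δt = 175.6 × (1.445 years × 3.156×10^7 s/year) = 8.01×10^9 J/m².
ΔT = Q / C = 8.01×10^9 / 7.75×10^8 = 10.3 K.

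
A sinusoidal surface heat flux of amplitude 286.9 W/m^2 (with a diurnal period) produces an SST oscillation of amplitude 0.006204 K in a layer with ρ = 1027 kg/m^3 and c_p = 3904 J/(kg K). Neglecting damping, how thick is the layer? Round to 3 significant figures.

ω = 2π / 86400 s = 7.27×10^-5 s⁻¹.
Required C = F₀ / (A ω) = 286.9 / (0.006204 × 7.27×10^-5) = 6.36×10^8 J/(m²·K).
D = C / (ρ c_p) = 6.36×10^8 / (1027 × 3904) = 159 m.

159 m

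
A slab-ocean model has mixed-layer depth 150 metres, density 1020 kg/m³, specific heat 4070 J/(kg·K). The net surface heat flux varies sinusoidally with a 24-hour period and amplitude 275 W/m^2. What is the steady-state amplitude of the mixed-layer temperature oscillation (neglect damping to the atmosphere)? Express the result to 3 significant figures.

0.00607 K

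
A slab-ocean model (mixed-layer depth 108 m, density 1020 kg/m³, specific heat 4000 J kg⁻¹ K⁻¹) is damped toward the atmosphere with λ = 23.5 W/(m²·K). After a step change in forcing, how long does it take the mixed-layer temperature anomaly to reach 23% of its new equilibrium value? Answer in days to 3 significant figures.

Areal heat capacity C = ρ c_p D = 1020 × 4000 × 108 = 4.41×10^8 J/(m²·K).
τ = C / λ = 4.41×10^8 / 23.5 = 1.88×10^7 s.
Fraction reached: 1 − e^(−t/τ) = 0.23 ⇒ t = −τ ln(1 − 0.23) = τ × 0.261.
t = 4.90×10^6 s = 56.7 days.

56.7 days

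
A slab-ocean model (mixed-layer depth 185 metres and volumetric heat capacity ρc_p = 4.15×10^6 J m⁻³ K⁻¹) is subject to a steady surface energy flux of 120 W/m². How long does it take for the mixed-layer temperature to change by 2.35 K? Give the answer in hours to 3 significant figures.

4180 hours

Areal heat capacity C = ρc_p × D = 4.15×10^6 × 185 = 7.68×10^8 J/(m²·K).
Time required: Δt = C ΔT / F = 7.68×10^8 × 2.35 / 120 = 1.50×10^7 s.
In hours: 1.50×10^7 s / (3600 s/hour) = 4180 hours.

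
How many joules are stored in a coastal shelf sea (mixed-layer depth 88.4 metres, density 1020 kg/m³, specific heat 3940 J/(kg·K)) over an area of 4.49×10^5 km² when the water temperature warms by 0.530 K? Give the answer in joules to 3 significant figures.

Areal heat capacity C = ρ c_p D = 1020 × 3940 × 88.4 = 3.55×10^8 J/(m²·K).
Heat per unit area: q = C ΔT = 3.55×10^8 × 0.530 = 1.88×10^8 J/m².
Total heat: Q = q × A = 1.88×10^8 × (4.49×10^5 × 10⁶ m²) = 8.45×10^19 J.

8.45×10^19 J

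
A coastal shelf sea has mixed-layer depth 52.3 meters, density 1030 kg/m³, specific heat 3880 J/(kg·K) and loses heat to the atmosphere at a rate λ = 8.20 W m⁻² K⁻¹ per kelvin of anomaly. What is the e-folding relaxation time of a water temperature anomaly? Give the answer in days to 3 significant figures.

Areal heat capacity C = ρ c_p D = 1030 × 3880 × 52.3 = 2.09×10^8 J m⁻² K⁻¹.
Relaxation time τ = C / λ = 2.09×10^8 / 8.20 = 2.55×10^7 s.
In days: 2.55×10^7 s / (86400 s/day) = 295 days.

295 days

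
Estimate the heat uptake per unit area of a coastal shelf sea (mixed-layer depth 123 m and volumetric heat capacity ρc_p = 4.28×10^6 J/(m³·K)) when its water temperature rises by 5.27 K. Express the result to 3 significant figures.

Areal heat capacity C = ρc_p × D = 4.28×10^6 × 123 = 5.26×10^8 J m⁻² K⁻¹.
ΔQ = C ΔT = 5.26×10^8 × 5.27 = 2.77×10^9 J/m².

2.77×10^9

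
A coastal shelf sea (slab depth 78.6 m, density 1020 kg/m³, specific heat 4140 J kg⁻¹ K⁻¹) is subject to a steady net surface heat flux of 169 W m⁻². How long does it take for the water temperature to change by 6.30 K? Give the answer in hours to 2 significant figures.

Areal heat capacity C = ρ c_p D = 1020 × 4140 × 78.6 = 3.32×10^8 J/(m^2 K).
Time required: Δt = C ΔT / F = 3.32×10^8 × 6.30 / 169 = 1.24×10^7 s.
In hours: 1.24×10^7 s / (3600 s/hour) = 3440 hours.

3400 hours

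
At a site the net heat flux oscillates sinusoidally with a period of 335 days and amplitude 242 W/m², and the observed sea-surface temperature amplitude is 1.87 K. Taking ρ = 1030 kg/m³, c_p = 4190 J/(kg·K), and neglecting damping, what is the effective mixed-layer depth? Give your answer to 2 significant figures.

140 m

ω = 2π / 2.89×10^7 s = 2.17×10^-7 s⁻¹.
Required C = F₀ / (A ω) = 242 / (1.87 × 2.17×10^-7) = 5.96×10^8 J/(m²·K).
D = C / (ρ c_p) = 5.96×10^8 / (1030 × 4190) = 138 m.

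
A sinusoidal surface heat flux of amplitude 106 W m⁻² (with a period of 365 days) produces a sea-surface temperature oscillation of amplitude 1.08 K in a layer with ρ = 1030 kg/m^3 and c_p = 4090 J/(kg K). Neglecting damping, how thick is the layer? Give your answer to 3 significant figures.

117 m

ω = 2π / 3.15×10^7 s = 1.99×10^-7 s⁻¹.
Required C = F₀ / (A ω) = 106 / (1.08 × 1.99×10^-7) = 4.93×10^8 J/(m²·K).
D = C / (ρ c_p) = 4.93×10^8 / (1030 × 4090) = 117 m.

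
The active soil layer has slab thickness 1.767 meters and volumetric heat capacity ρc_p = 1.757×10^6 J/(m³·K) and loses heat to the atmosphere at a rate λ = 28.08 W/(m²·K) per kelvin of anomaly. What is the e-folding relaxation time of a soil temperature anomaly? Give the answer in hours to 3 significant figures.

30.7 hours

Areal heat capacity C = ρc_p × D = 1.757×10^6 × 1.767 = 3.10×10^6 J/(m^2 K).
Relaxation time τ = C / λ = 3.10×10^6 / 28.08 = 1.11×10^5 s.
In hours: 1.11×10^5 s / (3600 s/hour) = 30.7 hours.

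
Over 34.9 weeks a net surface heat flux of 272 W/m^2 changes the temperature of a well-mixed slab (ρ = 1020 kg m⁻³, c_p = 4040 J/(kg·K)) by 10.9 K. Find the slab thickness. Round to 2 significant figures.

Heat input Q = F Δt = 272 × 2.11×10^7 s = 5.74×10^9 J/m².
Required areal heat capacity C = Q / ΔT = 5.27×10^8 J/(m²·K).
Depth D = C / (ρ c_p) = 5.27×10^8 / (1020 × 4040) = 128 m.

130 m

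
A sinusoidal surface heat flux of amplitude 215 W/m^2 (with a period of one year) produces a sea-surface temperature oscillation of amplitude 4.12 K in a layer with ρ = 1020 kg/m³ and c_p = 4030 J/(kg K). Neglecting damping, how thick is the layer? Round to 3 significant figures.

ω = 2π / 3.15×10^7 s = 1.99×10^-7 s⁻¹.
Required C = F₀ / (A ω) = 215 / (4.12 × 1.99×10^-7) = 2.62×10^8 J/(m²·K).
D = C / (ρ c_p) = 2.62×10^8 / (1020 × 4030) = 63.7 m.

63.7 m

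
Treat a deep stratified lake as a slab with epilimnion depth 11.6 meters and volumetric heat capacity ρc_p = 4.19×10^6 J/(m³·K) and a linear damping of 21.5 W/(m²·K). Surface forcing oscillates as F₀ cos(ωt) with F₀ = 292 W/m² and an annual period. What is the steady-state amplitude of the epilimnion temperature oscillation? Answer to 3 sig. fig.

12.4 K

Areal heat capacity C = ρc_p × D = 4.19×10^6 × 11.6 = 4.86×10^7 J/(m²·K).
Angular frequency ω = 2π / T = 2π / 3.15×10^7 s = 1.99×10^-7 s⁻¹.
√((Cω)² + λ²) = √((9.68)² + 21.5²) = 23.6 W/(m²·K).
Amplitude A = F₀ / √((Cω)²+λ²) = 292 / 23.6 = 12.4 K.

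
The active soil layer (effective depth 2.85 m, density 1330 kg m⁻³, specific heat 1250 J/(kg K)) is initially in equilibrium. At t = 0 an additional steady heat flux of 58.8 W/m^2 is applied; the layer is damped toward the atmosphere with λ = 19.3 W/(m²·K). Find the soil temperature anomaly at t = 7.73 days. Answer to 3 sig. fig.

Areal heat capacity C = ρ c_p D = 1330 × 1250 × 2.85 = 4.74×10^6 J/(m²·K).
τ = C / λ = 4.74×10^6 / 19.3 = 2.45×10^5 s.
Equilibrium anomaly ΔT_eq = F / λ = 58.8 / 19.3 = 3.05 K.
t = 7.73 days = 6.68×10^5 s, so t/τ = 2.72.
ΔT(t) = ΔT_eq (1 − e^(−t/τ)) = 3.05 × (1 − e^−2.72) = 2.85 K.

2.85 K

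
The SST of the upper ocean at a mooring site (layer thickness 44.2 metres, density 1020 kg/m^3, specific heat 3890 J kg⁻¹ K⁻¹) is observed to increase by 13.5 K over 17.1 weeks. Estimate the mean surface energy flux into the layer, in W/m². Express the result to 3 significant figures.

229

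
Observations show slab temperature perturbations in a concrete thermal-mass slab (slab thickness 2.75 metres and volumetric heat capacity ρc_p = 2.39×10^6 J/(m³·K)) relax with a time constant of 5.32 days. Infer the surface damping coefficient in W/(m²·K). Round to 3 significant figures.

14.3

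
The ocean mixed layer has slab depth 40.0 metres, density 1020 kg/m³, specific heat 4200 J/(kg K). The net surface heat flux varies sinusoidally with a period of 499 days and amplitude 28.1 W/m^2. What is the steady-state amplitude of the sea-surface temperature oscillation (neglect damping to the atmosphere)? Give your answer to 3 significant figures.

1.13 K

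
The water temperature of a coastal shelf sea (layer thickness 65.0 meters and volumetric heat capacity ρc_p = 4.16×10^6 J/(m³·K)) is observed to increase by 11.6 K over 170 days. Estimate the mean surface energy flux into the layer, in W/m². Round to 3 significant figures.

214

Areal heat capacity C = ρc_p × D = 4.16×10^6 × 65.0 = 2.70×10^8 J/(m²·K).
Required heat per unit area: Q = C ΔT = 2.70×10^8 × 11.6 = 3.14×10^9 J/m².
Flux F = Q / Δt = 3.14×10^9 / 1.47×10^7 s = 214 W/m².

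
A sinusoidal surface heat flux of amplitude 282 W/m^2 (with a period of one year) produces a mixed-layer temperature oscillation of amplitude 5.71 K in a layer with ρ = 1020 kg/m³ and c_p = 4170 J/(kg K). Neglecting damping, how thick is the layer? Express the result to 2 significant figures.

ω = 2π / 3.15×10^7 s = 1.99×10^-7 s⁻¹.
Required C = F₀ / (A ω) = 282 / (5.71 × 1.99×10^-7) = 2.48×10^8 J/(m²·K).
D = C / (ρ c_p) = 2.48×10^8 / (1020 × 4170) = 58.3 m.

58 m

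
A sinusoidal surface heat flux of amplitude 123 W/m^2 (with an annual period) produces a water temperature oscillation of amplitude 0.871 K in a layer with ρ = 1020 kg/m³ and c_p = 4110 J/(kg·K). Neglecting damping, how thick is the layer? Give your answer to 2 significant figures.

ω = 2π / 3.15×10^7 s = 1.99×10^-7 s⁻¹.
Required C = F₀ / (A ω) = 123 / (0.871 × 1.99×10^-7) = 7.09×10^8 J/(m²·K).
D = C / (ρ c_p) = 7.09×10^8 / (1020 × 4110) = 169 m.

170 m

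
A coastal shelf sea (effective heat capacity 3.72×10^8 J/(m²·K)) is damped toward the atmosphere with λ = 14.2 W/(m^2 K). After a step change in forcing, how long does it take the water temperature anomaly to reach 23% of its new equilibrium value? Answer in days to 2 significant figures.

Areal heat capacity C = 3.72×10^8 J/(m²·K) (given).
τ = C / λ = 3.72×10^8 / 14.2 = 2.62×10^7 s.
Fraction reached: 1 − e^(−t/τ) = 0.23 ⇒ t = −τ ln(1 − 0.23) = τ × 0.261.
t = 6.85×10^6 s = 79.2 days.

79 days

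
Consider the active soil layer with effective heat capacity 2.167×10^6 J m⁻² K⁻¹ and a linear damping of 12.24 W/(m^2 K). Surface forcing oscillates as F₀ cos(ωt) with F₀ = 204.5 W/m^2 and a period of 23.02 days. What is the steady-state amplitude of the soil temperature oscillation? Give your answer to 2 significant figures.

15 K

Areal heat capacity C = 2.167×10^6 J m⁻² K⁻¹ (given).
Angular frequency ω = 2π / T = 2π / 1.99×10^6 s = 3.16×10^-6 s⁻¹.
√((Cω)² + λ²) = √((6.85)² + 12.24²) = 14.0 W/(m²·K).
Amplitude A = F₀ / √((Cω)²+λ²) = 204.5 / 14.0 = 14.6 K.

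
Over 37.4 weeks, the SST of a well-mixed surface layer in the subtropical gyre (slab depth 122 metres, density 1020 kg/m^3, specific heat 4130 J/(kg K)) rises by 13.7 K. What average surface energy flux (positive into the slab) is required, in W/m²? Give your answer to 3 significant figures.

Areal heat capacity C = ρ c_p D = 1020 × 4130 × 122 = 5.14×10^8 J/(m²·K).
Required heat per unit area: Q = C ΔT = 5.14×10^8 × 13.7 = 7.04×10^9 J/m².
Flux F = Q / Δt = 7.04×10^9 / 2.26×10^7 s = 311 W/m².

311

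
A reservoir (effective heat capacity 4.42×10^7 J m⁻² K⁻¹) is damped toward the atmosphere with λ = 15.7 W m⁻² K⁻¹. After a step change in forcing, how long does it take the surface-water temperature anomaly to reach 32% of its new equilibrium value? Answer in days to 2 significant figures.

Areal heat capacity C = 4.42×10^7 J m⁻² K⁻¹ (given).
τ = C / λ = 4.42×10^7 / 15.7 = 2.82×10^6 s.
Fraction reached: 1 − e^(−t/τ) = 0.32 ⇒ t = −τ ln(1 − 0.32) = τ × 0.386.
t = 1.09×10^6 s = 12.6 days.

13 days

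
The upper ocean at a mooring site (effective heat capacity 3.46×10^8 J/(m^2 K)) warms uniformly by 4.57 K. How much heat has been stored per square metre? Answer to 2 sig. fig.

1.6×10^9

Areal heat capacity C = 3.46×10^8 J/(m^2 K) (given).
ΔQ = C ΔT = 3.46×10^8 × 4.57 = 1.58×10^9 J/m².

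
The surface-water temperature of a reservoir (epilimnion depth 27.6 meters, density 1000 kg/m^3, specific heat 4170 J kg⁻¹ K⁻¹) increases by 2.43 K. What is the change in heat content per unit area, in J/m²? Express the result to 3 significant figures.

Areal heat capacity C = ρ c_p D = 1000 × 4170 × 27.6 = 1.15×10^8 J/(m²·K).
ΔQ = C ΔT = 1.15×10^8 × 2.43 = 2.80×10^8 J/m².

2.80×10^8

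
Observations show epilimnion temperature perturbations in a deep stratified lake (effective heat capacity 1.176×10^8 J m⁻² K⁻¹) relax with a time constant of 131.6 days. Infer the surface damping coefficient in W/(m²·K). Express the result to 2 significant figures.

10

Areal heat capacity C = 1.176×10^8 J m⁻² K⁻¹ (given).
τ = 131.6 days = 1.14×10^7 s.
λ = C / τ = 1.18×10^8 / 1.14×10^7 = 10.3 W/(m²·K).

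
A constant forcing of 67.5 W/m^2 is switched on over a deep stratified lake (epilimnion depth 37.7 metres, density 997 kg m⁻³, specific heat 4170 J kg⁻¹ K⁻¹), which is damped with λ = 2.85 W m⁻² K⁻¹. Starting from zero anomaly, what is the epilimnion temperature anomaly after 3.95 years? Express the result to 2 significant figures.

Areal heat capacity C = ρ c_p D = 997 × 4170 × 37.7 = 1.57×10^8 J/(m²·K).
τ = C / λ = 1.57×10^8 / 2.85 = 5.50×10^7 s.
Equilibrium anomaly ΔT_eq = F / λ = 67.5 / 2.85 = 23.7 K.
t = 3.95 years = 1.25×10^8 s, so t/τ = 2.27.
ΔT(t) = ΔT_eq (1 − e^(−t/τ)) = 23.7 × (1 − e^−2.27) = 21.2 K.

21 K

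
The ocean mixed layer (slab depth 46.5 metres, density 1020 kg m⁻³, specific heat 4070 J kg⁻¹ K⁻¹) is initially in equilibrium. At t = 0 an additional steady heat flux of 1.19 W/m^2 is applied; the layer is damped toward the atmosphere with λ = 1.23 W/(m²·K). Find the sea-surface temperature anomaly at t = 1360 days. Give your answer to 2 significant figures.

0.51 K

Areal heat capacity C = ρ c_p D = 1020 × 4070 × 46.5 = 1.93×10^8 J/(m^2 K).
τ = C / λ = 1.93×10^8 / 1.23 = 1.57×10^8 s.
Equilibrium anomaly ΔT_eq = F / λ = 1.19 / 1.23 = 0.967 K.
t = 1360 days = 1.18×10^8 s, so t/τ = 0.749.
ΔT(t) = ΔT_eq (1 − e^(−t/τ)) = 0.967 × (1 − e^−0.749) = 0.510 K.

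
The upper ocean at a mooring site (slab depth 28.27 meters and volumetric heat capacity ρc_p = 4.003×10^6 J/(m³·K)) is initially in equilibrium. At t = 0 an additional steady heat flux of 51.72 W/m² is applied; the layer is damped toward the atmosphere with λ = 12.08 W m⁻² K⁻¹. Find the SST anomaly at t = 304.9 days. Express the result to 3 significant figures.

Areal heat capacity C = ρc_p × D = 4.003×10^6 × 28.27 = 1.13×10^8 J m⁻² K⁻¹.
τ = C / λ = 1.13×10^8 / 12.08 = 9.37×10^6 s.
Equilibrium anomaly ΔT_eq = F / λ = 51.72 / 12.08 = 4.28 K.
t = 304.9 days = 2.63×10^7 s, so t/τ = 2.81.
ΔT(t) = ΔT_eq (1 − e^(−t/τ)) = 4.28 × (1 − e^−2.81) = 4.02 K.

4.02 K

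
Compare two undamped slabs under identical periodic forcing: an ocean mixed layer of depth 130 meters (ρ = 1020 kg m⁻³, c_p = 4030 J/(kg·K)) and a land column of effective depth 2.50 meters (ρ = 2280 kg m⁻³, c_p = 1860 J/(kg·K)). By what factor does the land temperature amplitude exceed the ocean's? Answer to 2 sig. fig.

50

C_ocean = 1020 × 4030 × 130 = 5.34×10^8 J/(m²·K).
C_land = 2280 × 1860 × 2.50 = 1.06×10^7 J/(m²·K).
Undamped amplitude ∝ 1/C, so A_land/A_ocean = C_ocean/C_land = 50.4.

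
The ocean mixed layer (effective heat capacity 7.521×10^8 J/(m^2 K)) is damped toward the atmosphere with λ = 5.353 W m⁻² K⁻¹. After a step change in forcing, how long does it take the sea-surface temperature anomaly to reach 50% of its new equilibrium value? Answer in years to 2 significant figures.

3.1 years

Areal heat capacity C = 7.521×10^8 J/(m^2 K) (given).
τ = C / λ = 7.52×10^8 / 5.353 = 1.41×10^8 s.
Fraction reached: 1 − e^(−t/τ) = 0.50 ⇒ t = −τ ln(1 − 0.50) = τ × 0.693.
t = 9.74×10^7 s = 3.09 years.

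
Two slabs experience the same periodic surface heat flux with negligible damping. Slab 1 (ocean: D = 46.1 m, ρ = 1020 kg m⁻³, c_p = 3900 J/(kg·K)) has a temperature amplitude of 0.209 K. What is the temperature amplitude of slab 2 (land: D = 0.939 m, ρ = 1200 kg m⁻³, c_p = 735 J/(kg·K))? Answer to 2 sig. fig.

46 K

C_ocean = 1.83×10^8 J/(m²·K); C_land = 8.28×10^5 J/(m²·K).
A ∝ 1/C ⇒ A_land = A_ocean × C_ocean/C_land = 0.209 × 221 = 46.3 K.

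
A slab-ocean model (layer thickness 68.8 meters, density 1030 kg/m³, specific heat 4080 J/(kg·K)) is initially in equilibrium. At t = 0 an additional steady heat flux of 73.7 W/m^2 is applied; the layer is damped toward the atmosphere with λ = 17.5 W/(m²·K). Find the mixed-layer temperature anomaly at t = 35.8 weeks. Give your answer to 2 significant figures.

3.1 K

Areal heat capacity C = ρ c_p D = 1030 × 4080 × 68.8 = 2.89×10^8 J m⁻² K⁻¹.
τ = C / λ = 2.89×10^8 / 17.5 = 1.65×10^7 s.
Equilibrium anomaly ΔT_eq = F / λ = 73.7 / 17.5 = 4.21 K.
t = 35.8 weeks = 2.17×10^7 s, so t/τ = 1.31.
ΔT(t) = ΔT_eq (1 − e^(−t/τ)) = 4.21 × (1 − e^−1.31) = 3.08 K.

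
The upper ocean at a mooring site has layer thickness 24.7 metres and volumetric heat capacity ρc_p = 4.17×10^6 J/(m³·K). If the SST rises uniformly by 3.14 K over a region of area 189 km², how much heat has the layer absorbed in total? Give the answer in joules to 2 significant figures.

6.1×10^16 J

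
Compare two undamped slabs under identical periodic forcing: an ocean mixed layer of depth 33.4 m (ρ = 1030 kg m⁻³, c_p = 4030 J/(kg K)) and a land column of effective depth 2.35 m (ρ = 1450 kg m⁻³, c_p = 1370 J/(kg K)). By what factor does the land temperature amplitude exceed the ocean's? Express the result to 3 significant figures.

29.7

C_ocean = 1030 × 4030 × 33.4 = 1.39×10^8 J/(m²·K).
C_land = 1450 × 1370 × 2.35 = 4.67×10^6 J/(m²·K).
Undamped amplitude ∝ 1/C, so A_land/A_ocean = C_ocean/C_land = 29.7.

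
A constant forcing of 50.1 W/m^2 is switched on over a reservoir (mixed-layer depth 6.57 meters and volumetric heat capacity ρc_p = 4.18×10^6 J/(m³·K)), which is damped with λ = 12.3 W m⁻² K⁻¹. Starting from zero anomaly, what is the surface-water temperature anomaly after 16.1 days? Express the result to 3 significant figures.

1.89 K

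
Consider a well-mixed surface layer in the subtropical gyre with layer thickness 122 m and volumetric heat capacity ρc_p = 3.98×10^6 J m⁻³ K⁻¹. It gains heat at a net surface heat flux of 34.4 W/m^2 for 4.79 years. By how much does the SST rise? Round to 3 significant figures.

10.7 K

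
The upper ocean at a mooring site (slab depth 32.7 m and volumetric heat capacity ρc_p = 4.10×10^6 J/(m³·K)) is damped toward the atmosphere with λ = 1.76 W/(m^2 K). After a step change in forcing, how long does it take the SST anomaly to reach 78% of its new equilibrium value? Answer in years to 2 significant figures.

Areal heat capacity C = ρc_p × D = 4.10×10^6 × 32.7 = 1.34×10^8 J/(m^2 K).
τ = C / λ = 1.34×10^8 / 1.76 = 7.62×10^7 s.
Fraction reached: 1 − e^(−t/τ) = 0.78 ⇒ t = −τ ln(1 − 0.78) = τ × 1.51.
t = 1.15×10^8 s = 3.65 years.

3.7 years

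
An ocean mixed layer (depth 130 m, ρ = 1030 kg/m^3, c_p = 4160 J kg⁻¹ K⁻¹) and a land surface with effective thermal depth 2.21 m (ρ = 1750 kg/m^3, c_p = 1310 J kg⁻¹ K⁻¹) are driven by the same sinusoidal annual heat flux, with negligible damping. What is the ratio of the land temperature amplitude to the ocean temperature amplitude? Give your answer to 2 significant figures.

110

C_ocean = 1030 × 4160 × 130 = 5.57×10^8 J/(m²·K).
C_land = 1750 × 1310 × 2.21 = 5.07×10^6 J/(m²·K).
Undamped amplitude ∝ 1/C, so A_land/A_ocean = C_ocean/C_land = 110.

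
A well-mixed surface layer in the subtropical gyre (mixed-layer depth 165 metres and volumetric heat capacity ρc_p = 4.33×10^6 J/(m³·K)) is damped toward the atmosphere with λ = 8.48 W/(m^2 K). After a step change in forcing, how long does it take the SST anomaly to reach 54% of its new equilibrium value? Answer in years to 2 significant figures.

Areal heat capacity C = ρc_p × D = 4.33×10^6 × 165 = 7.14×10^8 J/(m²·K).
τ = C / λ = 7.14×10^8 / 8.48 = 8.43×10^7 s.
Fraction reached: 1 − e^(−t/τ) = 0.54 ⇒ t = −τ ln(1 − 0.54) = τ × 0.777.
t = 6.54×10^7 s = 2.07 years.

2.1 years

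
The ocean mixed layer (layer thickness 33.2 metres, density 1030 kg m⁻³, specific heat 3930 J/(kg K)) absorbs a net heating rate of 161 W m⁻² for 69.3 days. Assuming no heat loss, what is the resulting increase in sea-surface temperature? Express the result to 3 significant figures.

7.17 K

Areal heat capacity C = ρ c_p D = 1030 × 3930 × 33.2 = 1.34×10^8 J m⁻² K⁻¹.
Net heat input Q = F Δt = 161 × (69.3 days × 86400 s/day) = 9.64×10^8 J/m².
ΔT = Q / C = 9.64×10^8 / 1.34×10^8 = 7.17 K.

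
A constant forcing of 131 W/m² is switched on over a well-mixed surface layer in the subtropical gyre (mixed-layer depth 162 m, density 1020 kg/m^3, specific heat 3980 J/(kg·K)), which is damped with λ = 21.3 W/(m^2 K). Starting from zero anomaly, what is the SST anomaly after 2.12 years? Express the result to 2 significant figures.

5.4 K

Areal heat capacity C = ρ c_p D = 1020 × 3980 × 162 = 6.58×10^8 J/(m^2 K).
τ = C / λ = 6.58×10^8 / 21.3 = 3.09×10^7 s.
Equilibrium anomaly ΔT_eq = F / λ = 131 / 21.3 = 6.15 K.
t = 2.12 years = 6.69×10^7 s, so t/τ = 2.17.
ΔT(t) = ΔT_eq (1 − e^(−t/τ)) = 6.15 × (1 − e^−2.17) = 5.45 K.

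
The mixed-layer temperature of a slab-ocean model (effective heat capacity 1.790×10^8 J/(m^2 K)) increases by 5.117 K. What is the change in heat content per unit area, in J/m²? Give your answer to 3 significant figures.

Areal heat capacity C = 1.790×10^8 J/(m^2 K) (given).
ΔQ = C ΔT = 1.79×10^8 × 5.117 = 9.16×10^8 J/m².

9.16×10^8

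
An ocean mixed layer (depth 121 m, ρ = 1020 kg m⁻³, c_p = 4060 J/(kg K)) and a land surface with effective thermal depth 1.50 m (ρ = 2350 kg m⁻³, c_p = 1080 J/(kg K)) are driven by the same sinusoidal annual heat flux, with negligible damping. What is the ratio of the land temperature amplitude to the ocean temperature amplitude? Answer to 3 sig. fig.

132

C_ocean = 1020 × 4060 × 121 = 5.01×10^8 J/(m²·K).
C_land = 2350 × 1080 × 1.50 = 3.81×10^6 J/(m²·K).
Undamped amplitude ∝ 1/C, so A_land/A_ocean = C_ocean/C_land = 132.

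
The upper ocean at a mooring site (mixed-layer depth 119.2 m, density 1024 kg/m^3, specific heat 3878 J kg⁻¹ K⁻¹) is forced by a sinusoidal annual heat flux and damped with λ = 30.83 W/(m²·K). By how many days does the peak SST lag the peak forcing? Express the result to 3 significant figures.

Areal heat capacity C = ρ c_p D = 1024 × 3878 × 119.2 = 4.73×10^8 J/(m^2 K).
ω = 2π / 3.15×10^7 s = 1.99×10^-7 s⁻¹.
Phase lag φ = arctan(Cω/λ) = arctan(94.3/30.83) = 1.25 rad.
Time lag = φ / ω = 1.25 / 1.99×10^-7 = 6.30×10^6 s = 72.9 days.

72.9 days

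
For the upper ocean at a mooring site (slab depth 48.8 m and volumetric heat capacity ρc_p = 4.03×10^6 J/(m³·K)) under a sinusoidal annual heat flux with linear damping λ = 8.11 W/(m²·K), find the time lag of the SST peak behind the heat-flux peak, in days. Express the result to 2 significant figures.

79 days

Areal heat capacity C = ρc_p × D = 4.03×10^6 × 48.8 = 1.97×10^8 J m⁻² K⁻¹.
ω = 2π / 3.15×10^7 s = 1.99×10^-7 s⁻¹.
Phase lag φ = arctan(Cω/λ) = arctan(39.2/8.11) = 1.37 rad.
Time lag = φ / ω = 1.37 / 1.99×10^-7 = 6.86×10^6 s = 79.4 days.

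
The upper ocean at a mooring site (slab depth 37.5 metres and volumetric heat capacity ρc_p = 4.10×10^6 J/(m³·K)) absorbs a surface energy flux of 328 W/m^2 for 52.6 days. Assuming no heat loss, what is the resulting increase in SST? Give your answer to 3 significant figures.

9.70 K

Areal heat capacity C = ρc_p × D = 4.10×10^6 × 37.5 = 1.54×10^8 J/(m²·K).
Net heat input Q = F Δt = 328 × (52.6 days × 86400 s/day) = 1.49×10^9 J/m².
ΔT = Q / C = 1.49×10^9 / 1.54×10^8 = 9.70 K.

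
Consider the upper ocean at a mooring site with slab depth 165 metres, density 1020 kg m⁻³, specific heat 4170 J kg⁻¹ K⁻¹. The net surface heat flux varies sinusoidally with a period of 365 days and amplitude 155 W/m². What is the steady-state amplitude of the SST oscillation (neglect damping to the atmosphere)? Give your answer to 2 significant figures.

1.1 K

Areal heat capacity C = ρ c_p D = 1020 × 4170 × 165 = 7.02×10^8 J/(m^2 K).
Angular frequency ω = 2π / T = 2π / 3.15×10^7 s = 1.99×10^-7 s⁻¹.
Cω = 7.02×10^8 × 1.99×10^-7 = 140 W/(m²·K).
Amplitude A = F₀ / (Cω) = 155 / 140 = 1.11 K.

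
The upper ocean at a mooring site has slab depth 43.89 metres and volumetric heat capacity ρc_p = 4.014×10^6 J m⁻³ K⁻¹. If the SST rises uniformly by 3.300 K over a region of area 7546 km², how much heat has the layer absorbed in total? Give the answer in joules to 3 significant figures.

4.39×10^18 J

Areal heat capacity C = ρc_p × D = 4.014×10^6 × 43.89 = 1.76×10^8 J m⁻² K⁻¹.
Heat per unit area: q = C ΔT = 1.76×10^8 × 3.300 = 5.81×10^8 J/m².
Total heat: Q = q × A = 5.81×10^8 × (7546 × 10⁶ m²) = 4.39×10^18 J.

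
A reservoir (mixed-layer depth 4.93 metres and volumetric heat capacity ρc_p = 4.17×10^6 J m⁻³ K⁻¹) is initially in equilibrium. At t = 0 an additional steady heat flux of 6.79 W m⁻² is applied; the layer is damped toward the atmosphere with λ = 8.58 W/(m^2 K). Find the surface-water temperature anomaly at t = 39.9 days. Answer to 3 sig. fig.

Areal heat capacity C = ρc_p × D = 4.17×10^6 × 4.93 = 2.06×10^7 J m⁻² K⁻¹.
τ = C / λ = 2.06×10^7 / 8.58 = 2.40×10^6 s.
Equilibrium anomaly ΔT_eq = F / λ = 6.79 / 8.58 = 0.791 K.
t = 39.9 days = 3.45×10^6 s, so t/τ = 1.44.
ΔT(t) = ΔT_eq (1 − e^(−t/τ)) = 0.791 × (1 − e^−1.44) = 0.604 K.

0.604 K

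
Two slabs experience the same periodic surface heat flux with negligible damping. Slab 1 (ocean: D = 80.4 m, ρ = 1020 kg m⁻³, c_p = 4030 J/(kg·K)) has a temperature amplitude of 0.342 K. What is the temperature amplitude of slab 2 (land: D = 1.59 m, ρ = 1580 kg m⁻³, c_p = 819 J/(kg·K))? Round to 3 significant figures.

54.9 K

C_ocean = 3.30×10^8 J/(m²·K); C_land = 2.06×10^6 J/(m²·K).
A ∝ 1/C ⇒ A_land = A_ocean × C_ocean/C_land = 0.342 × 161 = 54.9 K.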